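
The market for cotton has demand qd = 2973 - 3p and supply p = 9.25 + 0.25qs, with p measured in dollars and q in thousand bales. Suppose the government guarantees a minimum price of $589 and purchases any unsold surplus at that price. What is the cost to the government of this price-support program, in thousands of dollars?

655557

Rearranging supply gives qs = 4p - 37. Equilibrium: 2973 - 3p = 4p - 37, so 3010 = 7p and p* = 430, q* = 1683.
The floor of 589 is above the equilibrium price 430, so it binds.
At p = 589: qd = 2973 - 3·589 = 1206 and qs = 4·589 - 37 = 2319.
Surplus = qs - qd = 1113.
Government expenditure = surplus × support price = 1113 × 589 = 655557.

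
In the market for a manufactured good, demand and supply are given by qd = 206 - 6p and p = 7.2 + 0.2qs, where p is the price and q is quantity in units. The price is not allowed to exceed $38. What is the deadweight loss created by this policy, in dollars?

0

Rearranging supply gives qs = 5p - 36. Equilibrium: 206 - 6p = 5p - 36, so 242 = 11p and p* = 22, q* = 74.
The ceiling of 38 is above the equilibrium price 22, so it is not binding; the market clears at p* = 22, q* = 74.
Since the control does not bind, no trades are prevented and deadweight loss is zero.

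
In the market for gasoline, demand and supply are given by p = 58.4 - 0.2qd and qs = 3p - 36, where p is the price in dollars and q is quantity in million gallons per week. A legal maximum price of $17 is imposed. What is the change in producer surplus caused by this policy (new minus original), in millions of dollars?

-1224

Rearranging demand gives qd = 292 - 5p. Equilibrium: 292 - 5p = 3p - 36, so 328 = 8p and p* = 41, q* = 87.
The ceiling of 17 is below the equilibrium price 41, so it binds.
At p = 17: qd = 292 - 5·17 = 207 and qs = 3·17 - 36 = 15.
Producer surplus without the control is ½ · (41 - 12) · 87 = 1261.5.
With the ceiling, producers sell 15 units at 17, so PS = ½ · (17 - 12) · 15 = 37.5.
Change in producer surplus = 37.5 - 1261.5 = -1224.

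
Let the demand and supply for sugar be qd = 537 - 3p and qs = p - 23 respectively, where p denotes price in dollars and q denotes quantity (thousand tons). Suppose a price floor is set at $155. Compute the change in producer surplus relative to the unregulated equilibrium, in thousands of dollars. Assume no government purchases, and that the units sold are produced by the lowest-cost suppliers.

67.5

Equilibrium: 537 - 3p = p - 23, so 560 = 4p and p* = 140, q* = 117.
Because the floor (155) lies above the market-clearing price, it is binding.
At p = 155: qd = 537 - 3·155 = 72 and qs = 155 - 23 = 132.
Producer surplus without the control is ½ · (140 - 23) · 117 = 6844.5.
With the floor, 72 units are sold at 155. The supply price at q = 72 is 95, so PS = ½ · [(155 - 23) + (155 - 95)] · 72 = 6912.
Change in producer surplus = 6912 - 6844.5 = 67.5.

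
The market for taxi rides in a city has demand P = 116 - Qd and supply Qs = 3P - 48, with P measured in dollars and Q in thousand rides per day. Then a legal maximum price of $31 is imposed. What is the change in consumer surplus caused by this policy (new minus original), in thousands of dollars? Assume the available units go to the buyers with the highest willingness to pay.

0

Rearranging demand gives Qd = 116 - P. In a free market, 116 - P = 3P - 48 gives the equilibrium P* = 41, Q* = 75.
Since 31 < 41, the ceiling is binding.
At P = 31: Qd = 116 - 31 = 85 and Qs = 3·31 - 48 = 45.
Consumer surplus without the control is ½ · (116 - 41) · 75 = 2812.5.
With the ceiling, 45 units are sold at 31 (assume they go to the highest-value buyers). The demand price at Q = 45 is 71, so CS = ½ · [(116 - 31) + (71 - 31)] · 45 = 2812.5.
Change in consumer surplus = 2812.5 - 2812.5 = 0.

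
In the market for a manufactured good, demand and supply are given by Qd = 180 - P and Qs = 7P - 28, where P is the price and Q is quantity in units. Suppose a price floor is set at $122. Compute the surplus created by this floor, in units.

768

Equilibrium: 180 - P = 7P - 28, so 208 = 8P and P* = 26, Q* = 154.
Since 122 > 26, the floor is binding.
At P = 122: Qd = 180 - 122 = 58 and Qs = 7·122 - 28 = 826.
Surplus = Qs - Qd = 826 - 58 = 768.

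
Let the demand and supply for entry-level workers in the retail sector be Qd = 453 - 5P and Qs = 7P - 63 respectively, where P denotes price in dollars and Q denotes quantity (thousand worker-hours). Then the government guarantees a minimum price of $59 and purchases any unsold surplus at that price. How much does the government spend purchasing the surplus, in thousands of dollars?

11328

Setting quantity demanded equal to quantity supplied, 453 - 5P = 7P - 63, gives P* = 43 and Q* = 238.
The floor of 59 is above the equilibrium price 43, so it binds.
At P = 59: Qd = 453 - 5·59 = 158 and Qs = 7·59 - 63 = 350.
Surplus = Qs - Qd = 192.
Government expenditure = surplus × support price = 192 × 59 = 11328.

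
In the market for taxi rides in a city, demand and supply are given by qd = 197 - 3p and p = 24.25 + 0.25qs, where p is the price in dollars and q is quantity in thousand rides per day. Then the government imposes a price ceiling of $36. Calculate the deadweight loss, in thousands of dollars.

168

Rearranging supply gives qs = 4p - 97. Equilibrium: 197 - 3p = 4p - 97, so 294 = 7p and p* = 42, q* = 71.
Because the ceiling (36) lies below the market-clearing price, it is binding.
At p = 36: qd = 197 - 3·36 = 89 and qs = 4·36 - 97 = 47.
Quantity traded falls to 47. At q = 47 the demand price is (197 - 47)/3 = 50 and the supply price is (97 + 47)/4 = 36.
Deadweight loss = ½ · (50 - 36) · (71 - 47) = ½ · 14 · 24 = 168.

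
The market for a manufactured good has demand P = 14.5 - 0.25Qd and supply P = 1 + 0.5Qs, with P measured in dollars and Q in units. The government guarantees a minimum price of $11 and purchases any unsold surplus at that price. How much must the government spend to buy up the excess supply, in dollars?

66

Rearranging demand gives Qd = 58 - 4P; rearranging supply gives Qs = 2P - 2. In a free market, 58 - 4P = 2P - 2 gives the equilibrium P* = 10, Q* = 18.
Since 11 > 10, the floor is binding.
At P = 11: Qd = 58 - 4·11 = 14 and Qs = 2·11 - 2 = 20.
Surplus = Qs - Qd = 6.
Government expenditure = surplus × support price = 6 × 11 = 66.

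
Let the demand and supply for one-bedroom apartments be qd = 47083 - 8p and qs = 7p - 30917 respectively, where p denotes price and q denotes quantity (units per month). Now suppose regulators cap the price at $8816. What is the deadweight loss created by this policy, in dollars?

0

Without the control the market clears where 47083 - 8p = 7p - 30917, i.e. p* = 5200 and q* = 5483.
Since 8816 is above p* = 5200, the ceiling does not bind and the free-market outcome prevails.
Since the control does not bind, no trades are prevented and deadweight loss is zero.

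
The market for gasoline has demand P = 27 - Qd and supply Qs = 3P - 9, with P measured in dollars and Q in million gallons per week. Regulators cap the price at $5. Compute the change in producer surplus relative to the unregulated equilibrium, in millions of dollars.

Rearranging demand gives Qd = 27 - P. Without the control the market clears where 27 - P = 3P - 9, i.e. P* = 9 and Q* = 18.
Since 5 < 9, the ceiling is binding.
At P = 5: Qd = 27 - 5 = 22 and Qs = 3·5 - 9 = 6.
Producer surplus without the control is ½ · (9 - 3) · 18 = 54.
With the ceiling, producers sell 6 units at 5, so PS = ½ · (5 - 3) · 6 = 6.
Change in producer surplus = 6 - 54 = -48.

-48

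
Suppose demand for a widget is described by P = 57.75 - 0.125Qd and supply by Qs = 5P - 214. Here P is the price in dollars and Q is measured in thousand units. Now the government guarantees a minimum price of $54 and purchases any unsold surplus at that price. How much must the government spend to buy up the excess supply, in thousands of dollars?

1404

Rearranging demand gives Qd = 462 - 8P. Equilibrium: 462 - 8P = 5P - 214, so 676 = 13P and P* = 52, Q* = 46.
The floor of 54 is above the equilibrium price 52, so it binds.
At P = 54: Qd = 462 - 8·54 = 30 and Qs = 5·54 - 214 = 56.
Surplus = Qs - Qd = 26.
Government expenditure = surplus × support price = 26 × 54 = 1404.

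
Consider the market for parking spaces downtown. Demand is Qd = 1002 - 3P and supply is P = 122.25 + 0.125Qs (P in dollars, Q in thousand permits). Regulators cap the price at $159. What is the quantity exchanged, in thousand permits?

Rearranging supply gives Qs = 8P - 978. In a free market, 1002 - 3P = 8P - 978 gives the equilibrium P* = 180, Q* = 462.
Because the ceiling (159) lies below the market-clearing price, it is binding.
At P = 159: Qd = 1002 - 3·159 = 525 and Qs = 8·159 - 978 = 294.
The quantity actually transacted is the short side, supply: 294.

294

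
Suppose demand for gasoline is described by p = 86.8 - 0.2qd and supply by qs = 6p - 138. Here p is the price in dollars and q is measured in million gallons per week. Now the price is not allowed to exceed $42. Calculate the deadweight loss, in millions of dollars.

660

Rearranging demand gives qd = 434 - 5p. Without the control the market clears where 434 - 5p = 6p - 138, i.e. p* = 52 and q* = 174.
Because the ceiling (42) lies below the market-clearing price, it is binding.
At p = 42: qd = 434 - 5·42 = 224 and qs = 6·42 - 138 = 114.
Quantity traded falls to 114. At q = 114 the demand price is (434 - 114)/5 = 64 and the supply price is (138 + 114)/6 = 42.
Deadweight loss = ½ · (64 - 42) · (174 - 114) = ½ · 22 · 60 = 660.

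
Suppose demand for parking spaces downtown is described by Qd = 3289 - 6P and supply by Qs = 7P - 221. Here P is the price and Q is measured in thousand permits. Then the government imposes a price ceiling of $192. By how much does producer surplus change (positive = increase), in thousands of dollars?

Without the control the market clears where 3289 - 6P = 7P - 221, i.e. P* = 270 and Q* = 1669.
The ceiling of 192 is below the equilibrium price 270, so it binds.
At P = 192: Qd = 3289 - 6·192 = 2137 and Qs = 7·192 - 221 = 1123.
Producer surplus without the control is ½ · (270 - 221/7) · 1669 = 2785561/14.
With the ceiling, producers sell 1123 units at 192, so PS = ½ · (192 - 221/7) · 1123 = 1261129/14.
Change in producer surplus = 1261129/14 - 2785561/14 = -108888.

-108888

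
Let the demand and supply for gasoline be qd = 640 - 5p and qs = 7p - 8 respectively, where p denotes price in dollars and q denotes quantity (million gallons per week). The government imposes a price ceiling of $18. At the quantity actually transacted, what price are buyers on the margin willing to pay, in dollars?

Setting quantity demanded equal to quantity supplied, 640 - 5p = 7p - 8, gives p* = 54 and q* = 370.
Because the ceiling (18) lies below the market-clearing price, it is binding.
At p = 18: qd = 640 - 5·18 = 550 and qs = 7·18 - 8 = 118.
Only 118 units reach the market. On the demand curve, the marginal buyer's willingness to pay at q = 118 is (640 - 118)/5 = 104.4.

104.4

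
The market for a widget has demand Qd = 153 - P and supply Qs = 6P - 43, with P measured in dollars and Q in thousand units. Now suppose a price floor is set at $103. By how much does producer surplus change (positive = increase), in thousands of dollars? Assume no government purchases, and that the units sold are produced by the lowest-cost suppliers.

Equilibrium: 153 - P = 6P - 43, so 196 = 7P and P* = 28, Q* = 125.
Because the floor (103) lies above the market-clearing price, it is binding.
At P = 103: Qd = 153 - 103 = 50 and Qs = 6·103 - 43 = 575.
Producer surplus without the control is ½ · (28 - 43/6) · 125 = 15625/12.
With the floor, 50 units are sold at 103. The supply price at Q = 50 is 15.5, so PS = ½ · [(103 - 43/6) + (103 - 15.5)] · 50 = 13750/3.
Change in producer surplus = 13750/3 - 15625/12 = 3281.25.

3281.25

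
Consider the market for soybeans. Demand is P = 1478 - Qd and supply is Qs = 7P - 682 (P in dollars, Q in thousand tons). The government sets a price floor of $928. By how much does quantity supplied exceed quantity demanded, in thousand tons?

5264

Rearranging demand gives Qd = 1478 - P. Equilibrium: 1478 - P = 7P - 682, so 2160 = 8P and P* = 270, Q* = 1208.
Since 928 > 270, the floor is binding.
At P = 928: Qd = 1478 - 928 = 550 and Qs = 7·928 - 682 = 5814.
Surplus = Qs - Qd = 5814 - 550 = 5264.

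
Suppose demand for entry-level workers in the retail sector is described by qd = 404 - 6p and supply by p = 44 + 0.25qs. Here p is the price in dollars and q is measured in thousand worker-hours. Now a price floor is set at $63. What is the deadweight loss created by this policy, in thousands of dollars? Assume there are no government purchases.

Rearranging supply gives qs = 4p - 176. Without the control the market clears where 404 - 6p = 4p - 176, i.e. p* = 58 and q* = 56.
Because the floor (63) lies above the market-clearing price, it is binding.
At p = 63: qd = 404 - 6·63 = 26 and qs = 4·63 - 176 = 76.
Quantity traded falls to 26. At q = 26 the demand price is (404 - 26)/6 = 63 and the supply price is (176 + 26)/4 = 50.5.
Deadweight loss = ½ · (63 - 50.5) · (56 - 26) = ½ · 12.5 · 30 = 187.5.

187.5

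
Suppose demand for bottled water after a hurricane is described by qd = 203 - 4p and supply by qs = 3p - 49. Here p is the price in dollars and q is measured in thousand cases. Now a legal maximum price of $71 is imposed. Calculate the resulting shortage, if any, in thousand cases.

0

In a free market, 203 - 4p = 3p - 49 gives the equilibrium p* = 36, q* = 59.
The ceiling of 71 is above the equilibrium price 36, so it is not binding; the market clears at p* = 36, q* = 59.
Since the control does not bind, there is no shortage.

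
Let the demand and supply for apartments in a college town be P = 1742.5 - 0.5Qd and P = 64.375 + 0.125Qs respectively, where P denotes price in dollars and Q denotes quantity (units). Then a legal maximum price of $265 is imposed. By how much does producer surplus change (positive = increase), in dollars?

-289575

Rearranging demand gives Qd = 3485 - 2P; rearranging supply gives Qs = 8P - 515. Setting quantity demanded equal to quantity supplied, 3485 - 2P = 8P - 515, gives P* = 400 and Q* = 2685.
Because the ceiling (265) lies below the market-clearing price, it is binding.
At P = 265: Qd = 3485 - 2·265 = 2955 and Qs = 8·265 - 515 = 1605.
Producer surplus without the control is ½ · (400 - 64.375) · 2685 = 450576.5625.
With the ceiling, producers sell 1605 units at 265, so PS = ½ · (265 - 64.375) · 1605 = 161001.5625.
Change in producer surplus = 161001.5625 - 450576.5625 = -289575.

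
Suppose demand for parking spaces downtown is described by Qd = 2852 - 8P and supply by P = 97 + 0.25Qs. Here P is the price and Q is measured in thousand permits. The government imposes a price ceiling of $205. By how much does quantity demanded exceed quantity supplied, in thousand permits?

780

Rearranging supply gives Qs = 4P - 388. Setting quantity demanded equal to quantity supplied, 2852 - 8P = 4P - 388, gives P* = 270 and Q* = 692.
The ceiling of 205 is below the equilibrium price 270, so it binds.
At P = 205: Qd = 2852 - 8·205 = 1212 and Qs = 4·205 - 388 = 432.
Shortage = Qd - Qs = 1212 - 432 = 780.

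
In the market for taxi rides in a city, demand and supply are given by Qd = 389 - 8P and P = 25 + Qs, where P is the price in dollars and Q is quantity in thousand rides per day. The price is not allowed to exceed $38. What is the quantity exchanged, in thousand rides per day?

Rearranging supply gives Qs = P - 25. Setting quantity demanded equal to quantity supplied, 389 - 8P = P - 25, gives P* = 46 and Q* = 21.
The ceiling of 38 is below the equilibrium price 46, so it binds.
At P = 38: Qd = 389 - 8·38 = 85 and Qs = 38 - 25 = 13.
The quantity actually transacted is the short side, supply: 13.

13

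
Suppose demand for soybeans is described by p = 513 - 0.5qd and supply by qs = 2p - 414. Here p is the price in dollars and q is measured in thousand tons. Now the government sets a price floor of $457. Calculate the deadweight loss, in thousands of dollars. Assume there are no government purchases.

Rearranging demand gives qd = 1026 - 2p. Equilibrium: 1026 - 2p = 2p - 414, so 1440 = 4p and p* = 360, q* = 306.
Since 457 > 360, the floor is binding.
At p = 457: qd = 1026 - 2·457 = 112 and qs = 2·457 - 414 = 500.
Quantity traded falls to 112. At q = 112 the demand price is (1026 - 112)/2 = 457 and the supply price is (414 + 112)/2 = 263.
Deadweight loss = ½ · (457 - 263) · (306 - 112) = ½ · 194 · 194 = 18818.

18818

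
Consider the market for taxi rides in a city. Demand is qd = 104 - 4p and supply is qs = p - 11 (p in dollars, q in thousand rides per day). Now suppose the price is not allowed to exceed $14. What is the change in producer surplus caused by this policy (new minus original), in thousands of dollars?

Without the control the market clears where 104 - 4p = p - 11, i.e. p* = 23 and q* = 12.
The ceiling of 14 is below the equilibrium price 23, so it binds.
At p = 14: qd = 104 - 4·14 = 48 and qs = 14 - 11 = 3.
Producer surplus without the control is ½ · (23 - 11) · 12 = 72.
With the ceiling, producers sell 3 units at 14, so PS = ½ · (14 - 11) · 3 = 4.5.
Change in producer surplus = 4.5 - 72 = -67.5.

-67.5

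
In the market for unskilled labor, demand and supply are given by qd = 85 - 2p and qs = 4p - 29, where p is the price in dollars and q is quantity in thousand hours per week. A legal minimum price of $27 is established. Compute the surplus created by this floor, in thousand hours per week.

48

Setting quantity demanded equal to quantity supplied, 85 - 2p = 4p - 29, gives p* = 19 and q* = 47.
The floor of 27 is above the equilibrium price 19, so it binds.
At p = 27: qd = 85 - 2·27 = 31 and qs = 4·27 - 29 = 79.
Surplus = qs - qd = 79 - 31 = 48.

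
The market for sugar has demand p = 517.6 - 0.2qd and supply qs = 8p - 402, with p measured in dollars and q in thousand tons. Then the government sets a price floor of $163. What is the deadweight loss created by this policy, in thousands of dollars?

Rearranging demand gives qd = 2588 - 5p. Setting quantity demanded equal to quantity supplied, 2588 - 5p = 8p - 402, gives p* = 230 and q* = 1438.
Since 163 is below p* = 230, the floor does not bind and the free-market outcome prevails.
Since the control does not bind, no trades are prevented and deadweight loss is zero.

0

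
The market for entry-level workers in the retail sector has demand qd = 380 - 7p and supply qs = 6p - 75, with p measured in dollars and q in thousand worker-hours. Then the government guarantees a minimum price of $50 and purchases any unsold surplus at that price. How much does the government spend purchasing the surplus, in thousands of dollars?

Without the control the market clears where 380 - 7p = 6p - 75, i.e. p* = 35 and q* = 135.
Because the floor (50) lies above the market-clearing price, it is binding.
At p = 50: qd = 380 - 7·50 = 30 and qs = 6·50 - 75 = 225.
Surplus = qs - qd = 195.
Government expenditure = surplus × support price = 195 × 50 = 9750.

9750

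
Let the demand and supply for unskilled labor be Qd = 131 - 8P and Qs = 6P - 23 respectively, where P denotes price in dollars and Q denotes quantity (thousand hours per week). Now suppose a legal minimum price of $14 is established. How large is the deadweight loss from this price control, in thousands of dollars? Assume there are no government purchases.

Setting quantity demanded equal to quantity supplied, 131 - 8P = 6P - 23, gives P* = 11 and Q* = 43.
Because the floor (14) lies above the market-clearing price, it is binding.
At P = 14: Qd = 131 - 8·14 = 19 and Qs = 6·14 - 23 = 61.
Quantity traded falls to 19. At Q = 19 the demand price is (131 - 19)/8 = 14 and the supply price is (23 + 19)/6 = 7.
Deadweight loss = ½ · (14 - 7) · (43 - 19) = ½ · 7 · 24 = 84.

84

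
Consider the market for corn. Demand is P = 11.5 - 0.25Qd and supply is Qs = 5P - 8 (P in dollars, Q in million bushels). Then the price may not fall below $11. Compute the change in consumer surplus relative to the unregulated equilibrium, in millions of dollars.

Rearranging demand gives Qd = 46 - 4P. Equilibrium: 46 - 4P = 5P - 8, so 54 = 9P and P* = 6, Q* = 22.
The floor of 11 is above the equilibrium price 6, so it binds.
At P = 11: Qd = 46 - 4·11 = 2 and Qs = 5·11 - 8 = 47.
Consumer surplus without the control is ½ · (11.5 - 6) · 22 = 60.5.
With the floor, consumers buy 2 units at 11, so CS = ½ · (11.5 - 11) · 2 = 0.5.
Change in consumer surplus = 0.5 - 60.5 = -60.

-60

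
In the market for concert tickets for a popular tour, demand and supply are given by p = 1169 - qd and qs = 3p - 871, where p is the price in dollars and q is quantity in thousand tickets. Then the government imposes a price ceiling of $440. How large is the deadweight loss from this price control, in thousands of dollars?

29400

Rearranging demand gives qd = 1169 - p. In a free market, 1169 - p = 3p - 871 gives the equilibrium p* = 510, q* = 659.
Since 440 < 510, the ceiling is binding.
At p = 440: qd = 1169 - 440 = 729 and qs = 3·440 - 871 = 449.
Quantity traded falls to 449. At q = 449 the demand price is 1169 - 449 = 720 and the supply price is (871 + 449)/3 = 440.
Deadweight loss = ½ · (720 - 440) · (659 - 449) = ½ · 280 · 210 = 29400.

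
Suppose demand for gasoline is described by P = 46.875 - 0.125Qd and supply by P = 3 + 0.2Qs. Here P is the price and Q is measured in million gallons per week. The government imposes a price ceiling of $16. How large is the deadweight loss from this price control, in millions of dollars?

796.25

Rearranging demand gives Qd = 375 - 8P; rearranging supply gives Qs = 5P - 15. Setting quantity demanded equal to quantity supplied, 375 - 8P = 5P - 15, gives P* = 30 and Q* = 135.
The ceiling of 16 is below the equilibrium price 30, so it binds.
At P = 16: Qd = 375 - 8·16 = 247 and Qs = 5·16 - 15 = 65.
Quantity traded falls to 65. At Q = 65 the demand price is (375 - 65)/8 = 38.75 and the supply price is (15 + 65)/5 = 16.
Deadweight loss = ½ · (38.75 - 16) · (135 - 65) = ½ · 22.75 · 70 = 796.25.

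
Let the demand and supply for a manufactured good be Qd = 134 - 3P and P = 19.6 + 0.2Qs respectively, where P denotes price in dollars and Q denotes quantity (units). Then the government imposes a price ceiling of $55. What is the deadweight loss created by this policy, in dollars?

Rearranging supply gives Qs = 5P - 98. Setting quantity demanded equal to quantity supplied, 134 - 3P = 5P - 98, gives P* = 29 and Q* = 47.
Since 55 is above P* = 29, the ceiling does not bind and the free-market outcome prevails.
Since the control does not bind, no trades are prevented and deadweight loss is zero.

0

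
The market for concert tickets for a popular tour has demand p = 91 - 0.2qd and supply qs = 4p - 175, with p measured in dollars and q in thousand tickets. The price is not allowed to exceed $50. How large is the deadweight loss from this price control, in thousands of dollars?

1440

Rearranging demand gives qd = 455 - 5p. In a free market, 455 - 5p = 4p - 175 gives the equilibrium p* = 70, q* = 105.
The ceiling of 50 is below the equilibrium price 70, so it binds.
At p = 50: qd = 455 - 5·50 = 205 and qs = 4·50 - 175 = 25.
Quantity traded falls to 25. At q = 25 the demand price is (455 - 25)/5 = 86 and the supply price is (175 + 25)/4 = 50.
Deadweight loss = ½ · (86 - 50) · (105 - 25) = ½ · 36 · 80 = 1440.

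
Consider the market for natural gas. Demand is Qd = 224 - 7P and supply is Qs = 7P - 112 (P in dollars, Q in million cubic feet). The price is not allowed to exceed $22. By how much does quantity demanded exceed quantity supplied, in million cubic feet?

In a free market, 224 - 7P = 7P - 112 gives the equilibrium P* = 24, Q* = 56.
Because the ceiling (22) lies below the market-clearing price, it is binding.
At P = 22: Qd = 224 - 7·22 = 70 and Qs = 7·22 - 112 = 42.
Shortage = Qd - Qs = 70 - 42 = 28.

28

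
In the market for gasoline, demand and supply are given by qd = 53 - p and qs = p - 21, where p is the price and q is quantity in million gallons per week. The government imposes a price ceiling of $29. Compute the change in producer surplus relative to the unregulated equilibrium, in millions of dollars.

In a free market, 53 - p = p - 21 gives the equilibrium p* = 37, q* = 16.
Since 29 < 37, the ceiling is binding.
At p = 29: qd = 53 - 29 = 24 and qs = 29 - 21 = 8.
Producer surplus without the control is ½ · (37 - 21) · 16 = 128.
With the ceiling, producers sell 8 units at 29, so PS = ½ · (29 - 21) · 8 = 32.
Change in producer surplus = 32 - 128 = -96.

-96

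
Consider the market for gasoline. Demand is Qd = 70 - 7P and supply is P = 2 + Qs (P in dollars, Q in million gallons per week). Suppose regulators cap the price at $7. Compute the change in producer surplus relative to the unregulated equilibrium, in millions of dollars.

-12

Rearranging supply gives Qs = P - 2. Without the control the market clears where 70 - 7P = P - 2, i.e. P* = 9 and Q* = 7.
Because the ceiling (7) lies below the market-clearing price, it is binding.
At P = 7: Qd = 70 - 7·7 = 21 and Qs = 7 - 2 = 5.
Producer surplus without the control is ½ · (9 - 2) · 7 = 24.5.
With the ceiling, producers sell 5 units at 7, so PS = ½ · (7 - 2) · 5 = 12.5.
Change in producer surplus = 12.5 - 24.5 = -12.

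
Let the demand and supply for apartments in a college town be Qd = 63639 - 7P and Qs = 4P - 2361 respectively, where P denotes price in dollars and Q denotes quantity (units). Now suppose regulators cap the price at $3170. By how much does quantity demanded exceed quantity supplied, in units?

Equilibrium: 63639 - 7P = 4P - 2361, so 66000 = 11P and P* = 6000, Q* = 21639.
Since 3170 < 6000, the ceiling is binding.
At P = 3170: Qd = 63639 - 7·3170 = 41449 and Qs = 4·3170 - 2361 = 10319.
Shortage = Qd - Qs = 41449 - 10319 = 31130.

31130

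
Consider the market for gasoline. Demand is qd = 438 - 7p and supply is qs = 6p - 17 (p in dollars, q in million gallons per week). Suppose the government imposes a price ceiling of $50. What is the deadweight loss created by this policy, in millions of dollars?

Without the control the market clears where 438 - 7p = 6p - 17, i.e. p* = 35 and q* = 193.
The ceiling of 50 is above the equilibrium price 35, so it is not binding; the market clears at p* = 35, q* = 193.
Since the control does not bind, no trades are prevented and deadweight loss is zero.

0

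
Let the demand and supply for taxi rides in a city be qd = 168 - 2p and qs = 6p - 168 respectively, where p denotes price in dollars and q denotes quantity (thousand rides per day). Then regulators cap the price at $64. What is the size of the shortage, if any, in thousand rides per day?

Without the control the market clears where 168 - 2p = 6p - 168, i.e. p* = 42 and q* = 84.
The ceiling of 64 is above the equilibrium price 42, so it is not binding; the market clears at p* = 42, q* = 84.
Since the control does not bind, there is no shortage.

0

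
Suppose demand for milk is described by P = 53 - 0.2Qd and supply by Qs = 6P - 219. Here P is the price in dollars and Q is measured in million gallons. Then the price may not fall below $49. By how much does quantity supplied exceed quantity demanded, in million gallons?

Rearranging demand gives Qd = 265 - 5P. Equilibrium: 265 - 5P = 6P - 219, so 484 = 11P and P* = 44, Q* = 45.
The floor of 49 is above the equilibrium price 44, so it binds.
At P = 49: Qd = 265 - 5·49 = 20 and Qs = 6·49 - 219 = 75.
Surplus = Qs - Qd = 75 - 20 = 55.

55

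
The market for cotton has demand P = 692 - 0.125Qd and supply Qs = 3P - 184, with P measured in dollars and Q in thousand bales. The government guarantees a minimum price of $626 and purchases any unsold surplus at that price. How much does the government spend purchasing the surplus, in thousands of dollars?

Rearranging demand gives Qd = 5536 - 8P. Equilibrium: 5536 - 8P = 3P - 184, so 5720 = 11P and P* = 520, Q* = 1376.
The floor of 626 is above the equilibrium price 520, so it binds.
At P = 626: Qd = 5536 - 8·626 = 528 and Qs = 3·626 - 184 = 1694.
Surplus = Qs - Qd = 1166.
Government expenditure = surplus × support price = 1166 × 626 = 729916.

729916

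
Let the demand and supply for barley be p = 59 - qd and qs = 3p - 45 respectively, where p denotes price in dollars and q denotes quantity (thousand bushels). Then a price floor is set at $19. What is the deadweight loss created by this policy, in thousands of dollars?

0

Rearranging demand gives qd = 59 - p. In a free market, 59 - p = 3p - 45 gives the equilibrium p* = 26, q* = 33.
Since 19 is below p* = 26, the floor does not bind and the free-market outcome prevails.
Since the control does not bind, no trades are prevented and deadweight loss is zero.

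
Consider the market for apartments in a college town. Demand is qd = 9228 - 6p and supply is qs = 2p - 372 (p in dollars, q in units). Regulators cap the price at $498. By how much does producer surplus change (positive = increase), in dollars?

Without the control the market clears where 9228 - 6p = 2p - 372, i.e. p* = 1200 and q* = 2028.
The ceiling of 498 is below the equilibrium price 1200, so it binds.
At p = 498: qd = 9228 - 6·498 = 6240 and qs = 2·498 - 372 = 624.
Producer surplus without the control is ½ · (1200 - 186) · 2028 = 1028196.
With the ceiling, producers sell 624 units at 498, so PS = ½ · (498 - 186) · 624 = 97344.
Change in producer surplus = 97344 - 1028196 = -930852.

-930852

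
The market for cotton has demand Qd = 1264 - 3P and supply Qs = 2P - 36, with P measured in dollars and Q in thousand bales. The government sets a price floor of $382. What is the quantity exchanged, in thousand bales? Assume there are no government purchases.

118

Equilibrium: 1264 - 3P = 2P - 36, so 1300 = 5P and P* = 260, Q* = 484.
The floor of 382 is above the equilibrium price 260, so it binds.
At P = 382: Qd = 1264 - 3·382 = 118 and Qs = 2·382 - 36 = 728.
The quantity actually transacted is the short side, demand: 118.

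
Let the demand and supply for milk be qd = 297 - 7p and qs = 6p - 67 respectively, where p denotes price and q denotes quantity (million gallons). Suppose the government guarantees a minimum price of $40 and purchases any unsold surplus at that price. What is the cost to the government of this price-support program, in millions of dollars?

Equilibrium: 297 - 7p = 6p - 67, so 364 = 13p and p* = 28, q* = 101.
Since 40 > 28, the floor is binding.
At p = 40: qd = 297 - 7·40 = 17 and qs = 6·40 - 67 = 173.
Surplus = qs - qd = 156.
Government expenditure = surplus × support price = 156 × 40 = 6240.

6240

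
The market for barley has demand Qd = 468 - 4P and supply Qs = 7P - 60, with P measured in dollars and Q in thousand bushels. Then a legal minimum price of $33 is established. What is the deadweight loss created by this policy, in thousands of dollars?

0

Without the control the market clears where 468 - 4P = 7P - 60, i.e. P* = 48 and Q* = 276.
The floor of 33 is below the equilibrium price 48, so it is not binding; the market clears at P* = 48, Q* = 276.
Since the control does not bind, no trades are prevented and deadweight loss is zero.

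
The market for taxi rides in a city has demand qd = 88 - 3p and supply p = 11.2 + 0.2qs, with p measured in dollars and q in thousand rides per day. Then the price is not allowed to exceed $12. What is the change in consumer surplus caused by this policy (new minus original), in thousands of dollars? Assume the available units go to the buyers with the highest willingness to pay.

-126

Rearranging supply gives qs = 5p - 56. Setting quantity demanded equal to quantity supplied, 88 - 3p = 5p - 56, gives p* = 18 and q* = 34.
Since 12 < 18, the ceiling is binding.
At p = 12: qd = 88 - 3·12 = 52 and qs = 5·12 - 56 = 4.
Consumer surplus without the control is ½ · (88/3 - 18) · 34 = 578/3.
With the ceiling, 4 units are sold at 12 (assume they go to the highest-value buyers). The demand price at q = 4 is 28, so CS = ½ · [(88/3 - 12) + (28 - 12)] · 4 = 200/3.
Change in consumer surplus = 200/3 - 578/3 = -126.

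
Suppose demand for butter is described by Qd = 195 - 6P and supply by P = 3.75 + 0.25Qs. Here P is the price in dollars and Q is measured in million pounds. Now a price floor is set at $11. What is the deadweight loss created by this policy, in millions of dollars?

Rearranging supply gives Qs = 4P - 15. Without the control the market clears where 195 - 6P = 4P - 15, i.e. P* = 21 and Q* = 69.
Since 11 is below P* = 21, the floor does not bind and the free-market outcome prevails.
Since the control does not bind, no trades are prevented and deadweight loss is zero.

0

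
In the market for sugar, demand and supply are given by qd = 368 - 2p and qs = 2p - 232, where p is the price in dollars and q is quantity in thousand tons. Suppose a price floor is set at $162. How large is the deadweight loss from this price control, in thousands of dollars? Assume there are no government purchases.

Equilibrium: 368 - 2p = 2p - 232, so 600 = 4p and p* = 150, q* = 68.
The floor of 162 is above the equilibrium price 150, so it binds.
At p = 162: qd = 368 - 2·162 = 44 and qs = 2·162 - 232 = 92.
Quantity traded falls to 44. At q = 44 the demand price is (368 - 44)/2 = 162 and the supply price is (232 + 44)/2 = 138.
Deadweight loss = ½ · (162 - 138) · (68 - 44) = ½ · 24 · 24 = 288.

288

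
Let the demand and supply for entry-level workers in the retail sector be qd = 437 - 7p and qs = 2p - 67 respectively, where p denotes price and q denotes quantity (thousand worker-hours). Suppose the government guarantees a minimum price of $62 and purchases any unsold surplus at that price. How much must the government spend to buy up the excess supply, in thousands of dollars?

Without the control the market clears where 437 - 7p = 2p - 67, i.e. p* = 56 and q* = 45.
Because the floor (62) lies above the market-clearing price, it is binding.
At p = 62: qd = 437 - 7·62 = 3 and qs = 2·62 - 67 = 57.
Surplus = qs - qd = 54.
Government expenditure = surplus × support price = 54 × 62 = 3348.

3348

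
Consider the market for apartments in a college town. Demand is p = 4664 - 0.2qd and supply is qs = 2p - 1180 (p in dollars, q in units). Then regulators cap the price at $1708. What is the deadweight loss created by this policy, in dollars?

Rearranging demand gives qd = 23320 - 5p. Without the control the market clears where 23320 - 5p = 2p - 1180, i.e. p* = 3500 and q* = 5820.
The ceiling of 1708 is below the equilibrium price 3500, so it binds.
At p = 1708: qd = 23320 - 5·1708 = 14780 and qs = 2·1708 - 1180 = 2236.
Quantity traded falls to 2236. At q = 2236 the demand price is (23320 - 2236)/5 = 4216.8 and the supply price is (1180 + 2236)/2 = 1708.
Deadweight loss = ½ · (4216.8 - 1708) · (5820 - 2236) = ½ · 2508.8 · 3584 = 4495769.6.

4495769.6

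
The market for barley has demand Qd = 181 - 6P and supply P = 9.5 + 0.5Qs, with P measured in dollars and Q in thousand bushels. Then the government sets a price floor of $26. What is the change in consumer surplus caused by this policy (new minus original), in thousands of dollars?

Rearranging supply gives Qs = 2P - 19. Equilibrium: 181 - 6P = 2P - 19, so 200 = 8P and P* = 25, Q* = 31.
Since 26 > 25, the floor is binding.
At P = 26: Qd = 181 - 6·26 = 25 and Qs = 2·26 - 19 = 33.
Consumer surplus without the control is ½ · (181/6 - 25) · 31 = 961/12.
With the floor, consumers buy 25 units at 26, so CS = ½ · (181/6 - 26) · 25 = 625/12.
Change in consumer surplus = 625/12 - 961/12 = -28.

-28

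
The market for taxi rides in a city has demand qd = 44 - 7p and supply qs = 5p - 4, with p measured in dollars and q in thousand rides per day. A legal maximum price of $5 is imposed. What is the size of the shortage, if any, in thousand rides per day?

0

In a free market, 44 - 7p = 5p - 4 gives the equilibrium p* = 4, q* = 16.
Since 5 is above p* = 4, the ceiling does not bind and the free-market outcome prevails.
Since the control does not bind, there is no shortage.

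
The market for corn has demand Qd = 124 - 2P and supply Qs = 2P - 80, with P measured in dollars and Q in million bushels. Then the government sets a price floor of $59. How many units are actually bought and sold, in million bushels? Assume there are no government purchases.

6

Equilibrium: 124 - 2P = 2P - 80, so 204 = 4P and P* = 51, Q* = 22.
The floor of 59 is above the equilibrium price 51, so it binds.
At P = 59: Qd = 124 - 2·59 = 6 and Qs = 2·59 - 80 = 38.
The quantity actually transacted is the short side, demand: 6.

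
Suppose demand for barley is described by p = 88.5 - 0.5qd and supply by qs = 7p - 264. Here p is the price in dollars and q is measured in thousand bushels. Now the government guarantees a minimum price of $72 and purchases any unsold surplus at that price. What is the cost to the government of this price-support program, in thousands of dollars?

Rearranging demand gives qd = 177 - 2p. Setting quantity demanded equal to quantity supplied, 177 - 2p = 7p - 264, gives p* = 49 and q* = 79.
Because the floor (72) lies above the market-clearing price, it is binding.
At p = 72: qd = 177 - 2·72 = 33 and qs = 7·72 - 264 = 240.
Surplus = qs - qd = 207.
Government expenditure = surplus × support price = 207 × 72 = 14904.

14904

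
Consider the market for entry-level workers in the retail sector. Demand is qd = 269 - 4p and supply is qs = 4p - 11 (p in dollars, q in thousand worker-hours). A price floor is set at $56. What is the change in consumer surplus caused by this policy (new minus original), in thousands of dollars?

Setting quantity demanded equal to quantity supplied, 269 - 4p = 4p - 11, gives p* = 35 and q* = 129.
Because the floor (56) lies above the market-clearing price, it is binding.
At p = 56: qd = 269 - 4·56 = 45 and qs = 4·56 - 11 = 213.
Consumer surplus without the control is ½ · (67.25 - 35) · 129 = 2080.125.
With the floor, consumers buy 45 units at 56, so CS = ½ · (67.25 - 56) · 45 = 253.125.
Change in consumer surplus = 253.125 - 2080.125 = -1827.

-1827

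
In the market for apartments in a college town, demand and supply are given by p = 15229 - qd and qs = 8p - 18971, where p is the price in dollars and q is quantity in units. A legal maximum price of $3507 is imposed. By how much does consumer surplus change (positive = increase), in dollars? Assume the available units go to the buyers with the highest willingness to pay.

-85263

Rearranging demand gives qd = 15229 - p. Setting quantity demanded equal to quantity supplied, 15229 - p = 8p - 18971, gives p* = 3800 and q* = 11429.
Since 3507 < 3800, the ceiling is binding.
At p = 3507: qd = 15229 - 3507 = 11722 and qs = 8·3507 - 18971 = 9085.
Consumer surplus without the control is ½ · (15229 - 3800) · 11429 = 65311020.5.
With the ceiling, 9085 units are sold at 3507 (assume they go to the highest-value buyers). The demand price at q = 9085 is 6144, so CS = ½ · [(15229 - 3507) + (6144 - 3507)] · 9085 = 65225757.5.
Change in consumer surplus = 65225757.5 - 65311020.5 = -85263.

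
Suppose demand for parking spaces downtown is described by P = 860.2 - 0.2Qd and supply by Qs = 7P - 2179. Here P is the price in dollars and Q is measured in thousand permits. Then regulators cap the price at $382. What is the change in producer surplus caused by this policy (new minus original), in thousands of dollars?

Rearranging demand gives Qd = 4301 - 5P. Without the control the market clears where 4301 - 5P = 7P - 2179, i.e. P* = 540 and Q* = 1601.
Since 382 < 540, the ceiling is binding.
At P = 382: Qd = 4301 - 5·382 = 2391 and Qs = 7·382 - 2179 = 495.
Producer surplus without the control is ½ · (540 - 2179/7) · 1601 = 2563201/14.
With the ceiling, producers sell 495 units at 382, so PS = ½ · (382 - 2179/7) · 495 = 245025/14.
Change in producer surplus = 245025/14 - 2563201/14 = -165584.

-165584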